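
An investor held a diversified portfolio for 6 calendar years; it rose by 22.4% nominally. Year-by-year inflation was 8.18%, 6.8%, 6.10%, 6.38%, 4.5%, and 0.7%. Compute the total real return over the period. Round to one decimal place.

Cumulative inflation factor: 1.0818 × 1.068 × 1.0610 × 1.0638 × 1.045 × 1.007 ≈ 1.37227.
Nominal growth factor: 1.22400. Real growth factor = 1.22400 / 1.37227 ≈ 0.89195.
Total real return ≈ -10.8047%.

-10.8%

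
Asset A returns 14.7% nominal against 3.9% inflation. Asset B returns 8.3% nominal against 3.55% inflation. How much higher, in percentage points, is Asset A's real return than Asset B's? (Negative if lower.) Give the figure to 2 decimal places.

Asset A real return: 1.147/1.039 − 1 = 10.395%.
Asset B real return: 1.083/1.0355 − 1 = 4.587%.
Difference: 10.395 − 4.587 = 5.808 pp.

5.81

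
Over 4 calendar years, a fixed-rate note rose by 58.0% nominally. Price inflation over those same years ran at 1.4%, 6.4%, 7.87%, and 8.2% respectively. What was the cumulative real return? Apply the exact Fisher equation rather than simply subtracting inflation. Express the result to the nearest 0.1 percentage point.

25.5%

Cumulative inflation factor: 1.014 × 1.064 × 1.0787 × 1.082 ≈ 1.25924.
Nominal growth factor: 1.58000. Real growth factor = 1.58000 / 1.25924 ≈ 1.25473.
Total real return ≈ 25.4728%.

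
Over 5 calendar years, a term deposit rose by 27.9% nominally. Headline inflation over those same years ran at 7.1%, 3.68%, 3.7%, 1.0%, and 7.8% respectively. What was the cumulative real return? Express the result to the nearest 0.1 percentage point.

Cumulative inflation factor: 1.071 × 1.0368 × 1.037 × 1.010 × 1.078 ≈ 1.25373.
Nominal growth factor: 1.27900. Real growth factor = 1.27900 / 1.25373 ≈ 1.02016.
Total real return ≈ 2.0157%.

2.0%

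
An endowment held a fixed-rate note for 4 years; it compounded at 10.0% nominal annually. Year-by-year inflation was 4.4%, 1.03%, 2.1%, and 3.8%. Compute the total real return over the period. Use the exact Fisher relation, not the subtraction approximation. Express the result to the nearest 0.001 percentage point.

Cumulative inflation factor: 1.044 × 1.0103 × 1.021 × 1.038 ≈ 1.11783.
Nominal growth factor: 1.46410. Real growth factor = 1.46410 / 1.11783 ≈ 1.30978.
Total real return ≈ 30.9775%.

30.978%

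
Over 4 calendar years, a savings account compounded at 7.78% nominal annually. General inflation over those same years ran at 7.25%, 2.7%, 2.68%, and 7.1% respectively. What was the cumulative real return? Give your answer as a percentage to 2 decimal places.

11.41%

Cumulative inflation factor: 1.0725 × 1.027 × 1.0268 × 1.071 ≈ 1.21128.
Nominal growth factor: 1.34944. Real growth factor = 1.34944 / 1.21128 ≈ 1.11406.
Total real return ≈ 11.4063%.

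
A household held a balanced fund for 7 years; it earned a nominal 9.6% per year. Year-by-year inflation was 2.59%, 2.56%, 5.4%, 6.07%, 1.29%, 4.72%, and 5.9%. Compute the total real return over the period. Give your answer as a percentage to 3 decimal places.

Cumulative inflation factor: 1.0259 × 1.0256 × 1.054 × 1.0607 × 1.0129 × 1.0472 × 1.059 ≈ 1.32132.
Nominal growth factor: 1.89965. Real growth factor = 1.89965 / 1.32132 ≈ 1.43769.
Total real return ≈ 43.7691%.

43.769%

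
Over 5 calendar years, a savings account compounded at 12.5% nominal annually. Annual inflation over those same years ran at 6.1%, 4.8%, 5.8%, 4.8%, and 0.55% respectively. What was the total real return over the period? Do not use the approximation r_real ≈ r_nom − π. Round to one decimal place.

Cumulative inflation factor: 1.061 × 1.048 × 1.058 × 1.048 × 1.0055 ≈ 1.23967.
Nominal growth factor: 1.80203. Real growth factor = 1.80203 / 1.23967 ≈ 1.45364.
Total real return ≈ 45.3640%.

45.4%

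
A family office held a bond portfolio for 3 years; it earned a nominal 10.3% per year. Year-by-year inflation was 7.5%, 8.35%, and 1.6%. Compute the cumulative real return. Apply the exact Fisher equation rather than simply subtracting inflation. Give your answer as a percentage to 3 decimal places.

13.395%

Cumulative inflation factor: 1.075 × 1.0835 × 1.016 ≈ 1.18340.
Nominal growth factor: 1.34192. Real growth factor = 1.34192 / 1.18340 ≈ 1.13395.
Total real return ≈ 13.3954%.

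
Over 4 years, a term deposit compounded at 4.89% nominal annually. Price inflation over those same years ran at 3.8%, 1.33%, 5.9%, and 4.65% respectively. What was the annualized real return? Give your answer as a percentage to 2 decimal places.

Cumulative inflation factor: 1.038 × 1.0133 × 1.059 × 1.0465 ≈ 1.16566.
Nominal growth factor: 1.21042. Real growth factor = 1.21042 / 1.16566 ≈ 1.03840.
Annualized: 1.03840^(1/4) − 1 ≈ 0.00947.

0.95%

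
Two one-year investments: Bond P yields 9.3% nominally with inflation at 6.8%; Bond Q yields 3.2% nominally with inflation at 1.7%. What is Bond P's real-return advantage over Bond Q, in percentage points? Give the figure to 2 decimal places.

0.87

Bond P real return: 1.093/1.068 − 1 = 2.341%.
Bond Q real return: 1.032/1.017 − 1 = 1.475%.
Difference: 2.341 − 1.475 = 0.866 pp.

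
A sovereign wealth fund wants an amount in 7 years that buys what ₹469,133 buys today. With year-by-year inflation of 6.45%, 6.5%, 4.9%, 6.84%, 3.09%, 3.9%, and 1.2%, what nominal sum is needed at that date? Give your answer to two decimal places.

Cumulative price-level factor: 1.0645 × 1.065 × 1.049 × 1.0684 × 1.0309 × 1.039 × 1.012 ≈ 1.3772641429.
Multiplying ₹469,133 by the price-level factor gives the future nominal sum.

₹646,120.06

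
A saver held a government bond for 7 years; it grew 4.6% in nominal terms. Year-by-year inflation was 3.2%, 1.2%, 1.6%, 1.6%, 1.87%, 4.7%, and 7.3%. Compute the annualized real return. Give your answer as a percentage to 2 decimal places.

-2.33%

Cumulative inflation factor: 1.032 × 1.012 × 1.016 × 1.016 × 1.0187 × 1.047 × 1.073 ≈ 1.23379.
Nominal growth factor: 1.04600. Real growth factor = 1.04600 / 1.23379 ≈ 0.84780.
Annualized: 0.84780^(1/7) − 1 ≈ -0.02331.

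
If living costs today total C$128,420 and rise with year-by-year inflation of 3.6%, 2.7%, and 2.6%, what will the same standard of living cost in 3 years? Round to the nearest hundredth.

C$140,187.80

Cumulative price-level factor: 1.036 × 1.027 × 1.026 = 1.091635272.
Multiplying C$128,420 by the price-level factor gives the future nominal sum.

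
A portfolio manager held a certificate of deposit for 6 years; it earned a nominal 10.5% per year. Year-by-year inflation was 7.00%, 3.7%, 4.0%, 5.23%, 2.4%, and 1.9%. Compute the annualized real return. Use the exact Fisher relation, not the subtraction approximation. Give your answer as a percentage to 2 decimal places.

Cumulative inflation factor: 1.0700 × 1.037 × 1.040 × 1.0523 × 1.024 × 1.019 ≈ 1.26710.
Nominal growth factor: 1.82043. Real growth factor = 1.82043 / 1.26710 ≈ 1.43669.
Annualized: 1.43669^(1/6) − 1 ≈ 0.06225.

6.23%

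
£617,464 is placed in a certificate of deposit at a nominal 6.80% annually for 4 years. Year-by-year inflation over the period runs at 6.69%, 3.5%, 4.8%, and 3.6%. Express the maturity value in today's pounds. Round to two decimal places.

Nominal value at maturity: £617,464 × (1 + 6.80%)^4 ≈ £803,334.93.
Price-level factor over 4 years: 1.0669 × 1.035 × 1.048 × 1.036 ≈ 1.1989059153.
Dividing the nominal maturity value by the price-level factor gives the value in today's money.

£670,056.69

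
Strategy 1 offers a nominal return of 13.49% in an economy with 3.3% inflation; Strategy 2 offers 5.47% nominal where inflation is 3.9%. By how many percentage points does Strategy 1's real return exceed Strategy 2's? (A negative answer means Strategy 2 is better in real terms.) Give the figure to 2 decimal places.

Strategy 1 real return: 1.1349/1.033 − 1 = 9.864%.
Strategy 2 real return: 1.0547/1.039 − 1 = 1.511%.
Difference: 9.864 − 1.511 = 8.353 pp.

8.35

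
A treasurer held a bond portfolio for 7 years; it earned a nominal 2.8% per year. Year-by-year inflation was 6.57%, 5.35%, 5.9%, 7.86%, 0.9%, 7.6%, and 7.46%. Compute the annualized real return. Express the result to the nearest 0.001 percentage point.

-2.950%

Cumulative inflation factor: 1.0657 × 1.0535 × 1.059 × 1.0786 × 1.009 × 1.076 × 1.0746 ≈ 1.49615.
Nominal growth factor: 1.21325. Real growth factor = 1.21325 / 1.49615 ≈ 0.81092.
Annualized: 0.81092^(1/7) − 1 ≈ -0.02950.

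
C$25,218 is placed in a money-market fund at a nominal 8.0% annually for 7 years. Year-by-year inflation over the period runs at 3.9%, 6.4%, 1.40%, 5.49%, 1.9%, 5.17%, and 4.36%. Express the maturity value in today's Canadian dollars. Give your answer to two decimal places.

C$32,679.12

Nominal value at maturity: C$25,218 × (1 + 8.0%)^7 ≈ C$43,219.22.
Price-level factor over 7 years: 1.039 × 1.064 × 1.0140 × 1.0549 × 1.019 × 1.0517 × 1.0436 ≈ 1.3225331029.
The maturity value deflated by that factor is the answer in today's purchasing power.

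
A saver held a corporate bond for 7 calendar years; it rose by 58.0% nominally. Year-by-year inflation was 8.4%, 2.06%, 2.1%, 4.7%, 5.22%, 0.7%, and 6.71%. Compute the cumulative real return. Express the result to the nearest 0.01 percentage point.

18.16%

Cumulative inflation factor: 1.084 × 1.0206 × 1.021 × 1.047 × 1.0522 × 1.007 × 1.0671 ≈ 1.33718.
Nominal growth factor: 1.58000. Real growth factor = 1.58000 / 1.33718 ≈ 1.18159.
Total real return ≈ 18.1590%.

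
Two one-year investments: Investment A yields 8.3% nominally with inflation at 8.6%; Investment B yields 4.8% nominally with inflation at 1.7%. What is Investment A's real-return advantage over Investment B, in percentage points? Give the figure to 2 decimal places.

-3.32

Investment A real return: 1.083/1.086 − 1 = -0.276%.
Investment B real return: 1.048/1.017 − 1 = 3.048%.
Difference: -0.276 − 3.048 = -3.324 pp.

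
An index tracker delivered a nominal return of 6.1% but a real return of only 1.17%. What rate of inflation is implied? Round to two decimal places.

4.87%

From (1+r_nom) = (1+r_real)(1+π), we get 1+π = (1 + 6.1%)/(1 + 1.17%) = 1.061/1.0117 ≈ 1.04873.
So π ≈ 4.8730%.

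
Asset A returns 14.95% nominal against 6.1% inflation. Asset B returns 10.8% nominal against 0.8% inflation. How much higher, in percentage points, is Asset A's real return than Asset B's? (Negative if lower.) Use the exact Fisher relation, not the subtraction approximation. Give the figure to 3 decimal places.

Asset A real return: 1.1495/1.061 − 1 = 8.3412%.
Asset B real return: 1.108/1.008 − 1 = 9.9206%.
Difference: 8.3412 − 9.9206 = -1.5794 pp.

-1.579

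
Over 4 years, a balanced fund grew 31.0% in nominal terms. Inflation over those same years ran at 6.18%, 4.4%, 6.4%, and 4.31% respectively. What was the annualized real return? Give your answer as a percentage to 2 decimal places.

Cumulative inflation factor: 1.0618 × 1.044 × 1.064 × 1.0431 ≈ 1.23030.
Nominal growth factor: 1.31000. Real growth factor = 1.31000 / 1.23030 ≈ 1.06478.
Annualized: 1.06478^(1/4) − 1 ≈ 0.01582.

1.58%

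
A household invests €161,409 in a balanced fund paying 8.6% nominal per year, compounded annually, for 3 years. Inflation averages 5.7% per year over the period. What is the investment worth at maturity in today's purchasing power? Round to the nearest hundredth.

Nominal value at maturity: €161,409 × (1 + 8.6%)^3 ≈ €206,736.53.
Price-level factor over 3 years: (1 + 5.7%)^3 = 1.180932193.
Dividing the nominal maturity value by the price-level factor gives the value in today's money.

€175,062.15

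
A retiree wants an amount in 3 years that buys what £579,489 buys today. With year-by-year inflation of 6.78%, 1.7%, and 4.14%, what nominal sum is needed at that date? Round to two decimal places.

£655,350.51

Cumulative price-level factor: 1.0678 × 1.017 × 1.0414 ≈ 1.1309110376.
Multiplying £579,489 by the price-level factor gives the future nominal sum.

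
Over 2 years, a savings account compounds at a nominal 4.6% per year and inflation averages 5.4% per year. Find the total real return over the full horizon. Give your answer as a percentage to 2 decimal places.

-1.51%

The annual real rate is (1+4.6%)/(1+5.4%) − 1 = -0.7590%.
Compounded over 2 years: (1 + -0.007590)^2 − 1 ≈ -0.01512.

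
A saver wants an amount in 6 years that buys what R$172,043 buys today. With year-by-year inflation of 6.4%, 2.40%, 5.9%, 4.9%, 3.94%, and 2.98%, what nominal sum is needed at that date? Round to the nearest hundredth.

R$222,887.46

Cumulative price-level factor: 1.064 × 1.0240 × 1.059 × 1.049 × 1.0394 × 1.0298 ≈ 1.2955334564.
The nominal amount required is R$172,043 scaled up by that factor.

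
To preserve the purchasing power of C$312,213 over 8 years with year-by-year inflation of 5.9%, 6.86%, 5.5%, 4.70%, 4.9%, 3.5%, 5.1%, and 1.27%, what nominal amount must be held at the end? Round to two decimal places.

C$450,983.46

Cumulative price-level factor: 1.059 × 1.0686 × 1.055 × 1.0470 × 1.049 × 1.035 × 1.051 × 1.0127 ≈ 1.4444736879.
Multiplying C$312,213 by the price-level factor gives the future nominal sum.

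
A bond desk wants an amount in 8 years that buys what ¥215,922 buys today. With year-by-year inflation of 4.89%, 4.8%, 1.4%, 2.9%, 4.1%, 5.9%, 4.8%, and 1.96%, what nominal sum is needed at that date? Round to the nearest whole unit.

¥291,732

Cumulative price-level factor: 1.0489 × 1.048 × 1.014 × 1.029 × 1.041 × 1.059 × 1.048 × 1.0196 ≈ 1.3510968980.
Multiplying ¥215,922 by the price-level factor gives the future nominal sum.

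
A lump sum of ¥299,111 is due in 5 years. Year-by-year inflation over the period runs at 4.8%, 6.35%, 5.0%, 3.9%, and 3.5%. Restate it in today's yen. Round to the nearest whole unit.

¥237,678

Price-level factor over 5 years: 1.048 × 1.0635 × 1.050 × 1.039 × 1.035 ≈ 1.2584732055.
Purchasing power today: ¥299,111 divided by that factor.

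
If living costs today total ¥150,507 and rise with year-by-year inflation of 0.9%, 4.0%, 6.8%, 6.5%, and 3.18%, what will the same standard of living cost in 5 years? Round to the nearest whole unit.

¥185,352

Cumulative price-level factor: 1.009 × 1.040 × 1.068 × 1.065 × 1.0318 ≈ 1.2315183562.
The nominal amount required is ¥150,507 scaled up by that factor.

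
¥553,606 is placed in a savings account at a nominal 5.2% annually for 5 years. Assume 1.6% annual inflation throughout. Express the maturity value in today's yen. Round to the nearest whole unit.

Nominal value at maturity: ¥553,606 × (1 + 5.2%)^5 ≈ ¥713,312.
Price-level factor over 5 years: (1 + 1.6%)^5 ≈ 1.0826012887.
The maturity value deflated by that factor is the answer in today's purchasing power.

¥658,887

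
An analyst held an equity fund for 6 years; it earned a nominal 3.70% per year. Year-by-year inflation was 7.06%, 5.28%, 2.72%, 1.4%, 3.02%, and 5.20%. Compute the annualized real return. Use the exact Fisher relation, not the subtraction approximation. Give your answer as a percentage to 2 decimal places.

Cumulative inflation factor: 1.0706 × 1.0528 × 1.0272 × 1.014 × 1.0302 × 1.0520 ≈ 1.27234.
Nominal growth factor: 1.24358. Real growth factor = 1.24358 / 1.27234 ≈ 0.97739.
Annualized: 0.97739^(1/6) − 1 ≈ -0.00380.

-0.38%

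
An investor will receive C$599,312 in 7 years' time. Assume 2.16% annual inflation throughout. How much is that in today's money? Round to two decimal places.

Price-level factor over 7 years: (1 + 2.16%)^7 ≈ 1.1613581976.
Purchasing power today: C$599,312 divided by that factor.

C$516,044.06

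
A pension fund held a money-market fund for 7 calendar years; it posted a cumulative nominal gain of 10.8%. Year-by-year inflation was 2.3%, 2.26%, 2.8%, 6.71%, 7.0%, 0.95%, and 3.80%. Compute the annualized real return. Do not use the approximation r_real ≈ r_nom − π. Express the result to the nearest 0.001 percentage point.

-2.113%

Cumulative inflation factor: 1.023 × 1.0226 × 1.028 × 1.0671 × 1.070 × 1.0095 × 1.0380 ≈ 1.28667.
Nominal growth factor: 1.10800. Real growth factor = 1.10800 / 1.28667 ≈ 0.86114.
Annualized: 0.86114^(1/7) − 1 ≈ -0.02113.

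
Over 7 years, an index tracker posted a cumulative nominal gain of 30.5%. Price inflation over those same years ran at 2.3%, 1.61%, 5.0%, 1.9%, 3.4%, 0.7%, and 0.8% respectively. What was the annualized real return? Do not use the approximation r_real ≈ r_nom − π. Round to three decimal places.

Cumulative inflation factor: 1.023 × 1.0161 × 1.050 × 1.019 × 1.034 × 1.007 × 1.008 ≈ 1.16731.
Nominal growth factor: 1.30500. Real growth factor = 1.30500 / 1.16731 ≈ 1.11796.
Annualized: 1.11796^(1/7) − 1 ≈ 0.01606.

1.606%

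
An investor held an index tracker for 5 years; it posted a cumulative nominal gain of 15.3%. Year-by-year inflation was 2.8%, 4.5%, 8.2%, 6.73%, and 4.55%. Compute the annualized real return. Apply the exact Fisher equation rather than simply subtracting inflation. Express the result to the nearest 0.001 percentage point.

-2.327%

Cumulative inflation factor: 1.028 × 1.045 × 1.082 × 1.0673 × 1.0455 ≈ 1.29702.
Nominal growth factor: 1.15300. Real growth factor = 1.15300 / 1.29702 ≈ 0.88896.
Annualized: 0.88896^(1/5) − 1 ≈ -0.02327.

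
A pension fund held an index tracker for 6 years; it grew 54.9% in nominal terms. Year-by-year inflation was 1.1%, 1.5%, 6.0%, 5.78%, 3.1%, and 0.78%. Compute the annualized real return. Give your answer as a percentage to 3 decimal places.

Cumulative inflation factor: 1.011 × 1.015 × 1.060 × 1.0578 × 1.031 × 1.0078 ≈ 1.19553.
Nominal growth factor: 1.54900. Real growth factor = 1.54900 / 1.19553 ≈ 1.29566.
Annualized: 1.29566^(1/6) − 1 ≈ 0.04412.

4.412%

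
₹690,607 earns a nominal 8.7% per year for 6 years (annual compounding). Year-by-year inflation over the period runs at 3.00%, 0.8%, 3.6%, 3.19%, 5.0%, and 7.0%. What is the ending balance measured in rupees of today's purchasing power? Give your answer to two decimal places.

₹913,566.23

Nominal value at maturity: ₹690,607 × (1 + 8.7%)^6 ≈ ₹1,139,221.68.
Price-level factor over 6 years: 1.0300 × 1.008 × 1.036 × 1.0319 × 1.050 × 1.070 ≈ 1.2470050190.
The maturity value deflated by that factor is the answer in today's purchasing power.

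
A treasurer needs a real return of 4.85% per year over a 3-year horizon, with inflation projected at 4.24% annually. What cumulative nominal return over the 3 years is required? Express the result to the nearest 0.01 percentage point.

30.56%

Required annual nominal rate: (1+4.85%)(1+4.24%) − 1 = 9.29564%.
Cumulative over 3 years: (1 + 0.0929564)^3 − 1 ≈ 0.30560.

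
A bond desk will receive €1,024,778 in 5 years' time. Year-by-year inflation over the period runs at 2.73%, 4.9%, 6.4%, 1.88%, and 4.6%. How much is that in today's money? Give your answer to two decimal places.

€838,677.07

Price-level factor over 5 years: 1.0273 × 1.049 × 1.064 × 1.0188 × 1.046 ≈ 1.2218982001.
Purchasing power today: €1,024,778 divided by that factor.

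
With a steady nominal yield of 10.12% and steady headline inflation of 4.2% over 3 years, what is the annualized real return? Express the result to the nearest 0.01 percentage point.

5.68%

With constant rates the annual real return is the same each year: (1+10.12%)/(1+4.2%) − 1 = 0.05681.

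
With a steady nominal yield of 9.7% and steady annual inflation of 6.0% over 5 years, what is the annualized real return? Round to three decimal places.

3.491%

With constant rates the annual real return is the same each year: (1+9.7%)/(1+6.0%) − 1 = 0.03491.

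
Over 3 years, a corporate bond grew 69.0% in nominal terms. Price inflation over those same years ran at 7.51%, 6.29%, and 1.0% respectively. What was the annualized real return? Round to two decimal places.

Cumulative inflation factor: 1.0751 × 1.0629 × 1.010 ≈ 1.15415.
Nominal growth factor: 1.69000. Real growth factor = 1.69000 / 1.15415 ≈ 1.46428.
Annualized: 1.46428^(1/3) − 1 ≈ 0.13555.

13.56%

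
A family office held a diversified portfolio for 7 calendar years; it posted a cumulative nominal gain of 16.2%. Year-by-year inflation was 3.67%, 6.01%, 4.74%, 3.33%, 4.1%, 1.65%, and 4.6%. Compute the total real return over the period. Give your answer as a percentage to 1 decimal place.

-11.7%

Cumulative inflation factor: 1.0367 × 1.0601 × 1.0474 × 1.0333 × 1.041 × 1.0165 × 1.046 ≈ 1.31652.
Nominal growth factor: 1.16200. Real growth factor = 1.16200 / 1.31652 ≈ 0.88263.
Total real return ≈ -11.7373%.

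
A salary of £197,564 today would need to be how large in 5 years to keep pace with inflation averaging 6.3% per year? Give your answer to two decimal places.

Cumulative price-level factor: (1+6.3%)^5 ≈ 1.3572702272.
The nominal amount required is £197,564 scaled up by that factor.

£268,147.74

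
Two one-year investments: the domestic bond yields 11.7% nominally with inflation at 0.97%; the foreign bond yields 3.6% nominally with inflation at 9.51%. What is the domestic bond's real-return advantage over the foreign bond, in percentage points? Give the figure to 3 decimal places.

16.024

The domestic bond real return: 1.117/1.0097 − 1 = 10.6269%.
The foreign bond real return: 1.036/1.0951 − 1 = -5.3968%.
Difference: 10.6269 − (-5.3968) = 16.0237 pp.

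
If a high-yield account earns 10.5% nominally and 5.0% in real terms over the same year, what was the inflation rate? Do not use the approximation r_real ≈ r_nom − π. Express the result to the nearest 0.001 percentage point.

5.238%

From (1+r_nom) = (1+r_real)(1+π), we get 1+π = (1 + 10.5%)/(1 + 5.0%) = 1.105/1.050 ≈ 1.05238.
So π ≈ 5.2381%.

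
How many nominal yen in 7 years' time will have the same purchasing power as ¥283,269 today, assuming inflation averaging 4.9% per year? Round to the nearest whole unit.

¥395,938

Cumulative price-level factor: (1+4.9%)^7 ≈ 1.3977465126.
The nominal amount required is ¥283,269 scaled up by that factor.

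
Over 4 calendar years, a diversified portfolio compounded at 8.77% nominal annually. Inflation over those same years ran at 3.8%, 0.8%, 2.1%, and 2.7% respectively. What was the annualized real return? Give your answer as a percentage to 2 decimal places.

Cumulative inflation factor: 1.038 × 1.008 × 1.021 × 1.027 ≈ 1.09712.
Nominal growth factor: 1.39971. Real growth factor = 1.39971 / 1.09712 ≈ 1.27580.
Annualized: 1.27580^(1/4) − 1 ≈ 0.06279.

6.28%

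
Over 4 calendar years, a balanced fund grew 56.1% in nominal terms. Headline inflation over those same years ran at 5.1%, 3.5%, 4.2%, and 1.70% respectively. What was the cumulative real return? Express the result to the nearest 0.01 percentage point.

Cumulative inflation factor: 1.051 × 1.035 × 1.042 × 1.0170 ≈ 1.15274.
Nominal growth factor: 1.56100. Real growth factor = 1.56100 / 1.15274 ≈ 1.35416.
Total real return ≈ 35.4164%.

35.42%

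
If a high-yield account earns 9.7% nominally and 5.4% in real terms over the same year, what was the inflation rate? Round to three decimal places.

From (1+r_nom) = (1+r_real)(1+π), we get 1+π = (1 + 9.7%)/(1 + 5.4%) = 1.097/1.054 ≈ 1.04080.
So π ≈ 4.0797%.

4.080%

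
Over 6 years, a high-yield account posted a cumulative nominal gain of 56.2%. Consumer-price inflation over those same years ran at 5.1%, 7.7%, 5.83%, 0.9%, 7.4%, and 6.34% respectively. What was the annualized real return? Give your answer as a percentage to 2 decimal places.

Cumulative inflation factor: 1.051 × 1.077 × 1.0583 × 1.009 × 1.074 × 1.0634 ≈ 1.38045.
Nominal growth factor: 1.56200. Real growth factor = 1.56200 / 1.38045 ≈ 1.13152.
Annualized: 1.13152^(1/6) − 1 ≈ 0.02081.

2.08%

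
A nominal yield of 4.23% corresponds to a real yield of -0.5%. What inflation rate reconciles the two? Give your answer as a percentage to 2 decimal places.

4.75%

From (1+r_nom) = (1+r_real)(1+π), we get 1+π = (1 + 4.23%)/(1 − 0.5%) = 1.0423/0.995 ≈ 1.04754.
So π ≈ 4.7538%.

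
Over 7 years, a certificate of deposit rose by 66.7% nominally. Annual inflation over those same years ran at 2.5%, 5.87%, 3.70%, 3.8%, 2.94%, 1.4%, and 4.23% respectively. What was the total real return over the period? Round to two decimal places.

31.17%

Cumulative inflation factor: 1.025 × 1.0587 × 1.0370 × 1.038 × 1.0294 × 1.014 × 1.0423 ≈ 1.27083.
Nominal growth factor: 1.66700. Real growth factor = 1.66700 / 1.27083 ≈ 1.31174.
Total real return ≈ 31.1740%.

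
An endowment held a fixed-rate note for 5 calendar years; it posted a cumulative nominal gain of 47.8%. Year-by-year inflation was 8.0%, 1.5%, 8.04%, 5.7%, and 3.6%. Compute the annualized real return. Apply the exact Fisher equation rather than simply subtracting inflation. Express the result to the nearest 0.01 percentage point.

Cumulative inflation factor: 1.080 × 1.015 × 1.0804 × 1.057 × 1.036 ≈ 1.29691.
Nominal growth factor: 1.47800. Real growth factor = 1.47800 / 1.29691 ≈ 1.13963.
Annualized: 1.13963^(1/5) − 1 ≈ 0.02649.

2.65%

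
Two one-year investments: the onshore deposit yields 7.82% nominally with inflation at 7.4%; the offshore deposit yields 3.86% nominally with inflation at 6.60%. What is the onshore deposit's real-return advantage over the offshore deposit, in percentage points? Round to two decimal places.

The onshore deposit real return: 1.0782/1.074 − 1 = 0.391%.
The offshore deposit real return: 1.0386/1.0660 − 1 = -2.570%.
Difference: 0.391 − (-2.570) = 2.961 pp.

2.96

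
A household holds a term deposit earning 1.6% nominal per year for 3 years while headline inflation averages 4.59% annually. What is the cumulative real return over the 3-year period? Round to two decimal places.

The annual real rate is (1+1.6%)/(1+4.59%) − 1 = -2.8588%.
Compounded over 3 years: (1 + -0.028588)^3 − 1 ≈ -0.08334.

-8.33%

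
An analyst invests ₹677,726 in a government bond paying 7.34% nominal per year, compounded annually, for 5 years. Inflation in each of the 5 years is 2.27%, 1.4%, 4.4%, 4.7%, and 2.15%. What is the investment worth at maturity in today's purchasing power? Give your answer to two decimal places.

Nominal value at maturity: ₹677,726 × (1 + 7.34%)^5 ≈ ₹965,744.18.
Price-level factor over 5 years: 1.0227 × 1.014 × 1.044 × 1.047 × 1.0215 ≈ 1.1579018885.
Dividing the nominal maturity value by the price-level factor gives the value in today's money.

₹834,046.64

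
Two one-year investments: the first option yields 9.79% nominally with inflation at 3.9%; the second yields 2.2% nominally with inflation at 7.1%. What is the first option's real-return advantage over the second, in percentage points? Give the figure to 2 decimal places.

The first option real return: 1.0979/1.039 − 1 = 5.669%.
The second real return: 1.022/1.071 − 1 = -4.575%.
Difference: 5.669 − (-4.575) = 10.244 pp.

10.24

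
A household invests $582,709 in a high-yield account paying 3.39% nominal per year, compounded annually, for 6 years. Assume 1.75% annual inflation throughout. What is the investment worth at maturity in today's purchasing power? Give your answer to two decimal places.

Nominal value at maturity: $582,709 × (1 + 3.39%)^6 ≈ $711,742.56.
Price-level factor over 6 years: (1 + 1.75%)^6 ≈ 1.1097023542.
Dividing the nominal maturity value by the price-level factor gives the value in today's money.

$641,381.50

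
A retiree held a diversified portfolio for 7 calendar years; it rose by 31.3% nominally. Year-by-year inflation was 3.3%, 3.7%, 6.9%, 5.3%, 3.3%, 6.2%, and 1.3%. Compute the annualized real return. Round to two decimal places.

-0.29%

Cumulative inflation factor: 1.033 × 1.037 × 1.069 × 1.053 × 1.033 × 1.062 × 1.013 ≈ 1.34005.
Nominal growth factor: 1.31300. Real growth factor = 1.31300 / 1.34005 ≈ 0.97982.
Annualized: 0.97982^(1/7) − 1 ≈ -0.00291.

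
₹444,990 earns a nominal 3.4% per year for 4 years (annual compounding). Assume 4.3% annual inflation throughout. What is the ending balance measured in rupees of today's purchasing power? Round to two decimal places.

Nominal value at maturity: ₹444,990 × (1 + 3.4%)^4 ≈ ₹508,665.64.
Price-level factor over 4 years: (1 + 4.3%)^4 ≈ 1.1834154468.
The maturity value deflated by that factor is the answer in today's purchasing power.

₹429,828.46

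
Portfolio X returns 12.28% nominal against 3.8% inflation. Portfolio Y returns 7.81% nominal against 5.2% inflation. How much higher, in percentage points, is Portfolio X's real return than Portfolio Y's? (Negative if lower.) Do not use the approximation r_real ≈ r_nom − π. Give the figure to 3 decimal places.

5.689

Portfolio X real return: 1.1228/1.038 − 1 = 8.1696%.
Portfolio Y real return: 1.0781/1.052 − 1 = 2.4810%.
Difference: 8.1696 − 2.4810 = 5.6886 pp.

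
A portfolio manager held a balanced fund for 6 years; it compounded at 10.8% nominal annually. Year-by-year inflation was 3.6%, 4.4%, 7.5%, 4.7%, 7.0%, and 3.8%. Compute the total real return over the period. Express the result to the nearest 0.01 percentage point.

36.85%

Cumulative inflation factor: 1.036 × 1.044 × 1.075 × 1.047 × 1.070 × 1.038 ≈ 1.35206.
Nominal growth factor: 1.85028. Real growth factor = 1.85028 / 1.35206 ≈ 1.36849.
Total real return ≈ 36.8491%.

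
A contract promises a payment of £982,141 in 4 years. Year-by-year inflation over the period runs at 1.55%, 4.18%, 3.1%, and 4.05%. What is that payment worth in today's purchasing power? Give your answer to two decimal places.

Price-level factor over 4 years: 1.0155 × 1.0418 × 1.031 × 1.0405 ≈ 1.1349194284.
Purchasing power today: £982,141 divided by that factor.

£865,383.90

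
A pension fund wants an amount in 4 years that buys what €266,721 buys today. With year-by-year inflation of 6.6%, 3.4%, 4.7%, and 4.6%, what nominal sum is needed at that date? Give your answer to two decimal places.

€321,968.45

Cumulative price-level factor: 1.066 × 1.034 × 1.047 × 1.046 ≈ 1.2071357435.
The nominal amount required is €266,721 scaled up by that factor.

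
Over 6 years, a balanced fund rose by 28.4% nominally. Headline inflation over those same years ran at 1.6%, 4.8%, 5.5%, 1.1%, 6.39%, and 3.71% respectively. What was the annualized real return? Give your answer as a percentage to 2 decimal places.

0.41%

Cumulative inflation factor: 1.016 × 1.048 × 1.055 × 1.011 × 1.0639 × 1.0371 ≈ 1.25308.
Nominal growth factor: 1.28400. Real growth factor = 1.28400 / 1.25308 ≈ 1.02467.
Annualized: 1.02467^(1/6) − 1 ≈ 0.00407.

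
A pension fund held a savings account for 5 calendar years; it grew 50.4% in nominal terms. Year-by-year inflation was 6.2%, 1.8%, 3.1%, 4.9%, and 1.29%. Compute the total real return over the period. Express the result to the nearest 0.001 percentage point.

26.992%

Cumulative inflation factor: 1.062 × 1.018 × 1.031 × 1.049 × 1.0129 ≈ 1.18433.
Nominal growth factor: 1.50400. Real growth factor = 1.50400 / 1.18433 ≈ 1.26992.
Total real return ≈ 26.9915%.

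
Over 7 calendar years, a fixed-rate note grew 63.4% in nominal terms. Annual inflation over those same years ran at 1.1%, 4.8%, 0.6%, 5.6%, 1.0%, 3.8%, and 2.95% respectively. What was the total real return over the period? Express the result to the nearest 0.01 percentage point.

Cumulative inflation factor: 1.011 × 1.048 × 1.006 × 1.056 × 1.010 × 1.038 × 1.0295 ≈ 1.21484.
Nominal growth factor: 1.63400. Real growth factor = 1.63400 / 1.21484 ≈ 1.34503.
Total real return ≈ 34.5032%.

34.50%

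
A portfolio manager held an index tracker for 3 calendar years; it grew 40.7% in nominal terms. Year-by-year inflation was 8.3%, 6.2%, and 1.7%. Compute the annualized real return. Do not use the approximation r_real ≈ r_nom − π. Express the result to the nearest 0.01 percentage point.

6.35%

Cumulative inflation factor: 1.083 × 1.062 × 1.017 ≈ 1.16970.
Nominal growth factor: 1.40700. Real growth factor = 1.40700 / 1.16970 ≈ 1.20287.
Annualized: 1.20287^(1/3) − 1 ≈ 0.06351.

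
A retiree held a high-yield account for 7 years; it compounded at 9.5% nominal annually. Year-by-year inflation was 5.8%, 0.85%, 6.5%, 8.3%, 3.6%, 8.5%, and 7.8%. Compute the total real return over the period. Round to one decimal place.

Cumulative inflation factor: 1.058 × 1.0085 × 1.065 × 1.083 × 1.036 × 1.085 × 1.078 ≈ 1.49124.
Nominal growth factor: 1.88755. Real growth factor = 1.88755 / 1.49124 ≈ 1.26576.
Total real return ≈ 26.5759%.

26.6%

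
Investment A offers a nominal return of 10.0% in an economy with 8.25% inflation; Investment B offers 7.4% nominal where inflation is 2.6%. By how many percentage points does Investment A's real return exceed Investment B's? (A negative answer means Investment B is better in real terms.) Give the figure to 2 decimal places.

-3.06

Investment A real return: 1.100/1.0825 − 1 = 1.617%.
Investment B real return: 1.074/1.026 − 1 = 4.678%.
Difference: 1.617 − 4.678 = -3.061 pp.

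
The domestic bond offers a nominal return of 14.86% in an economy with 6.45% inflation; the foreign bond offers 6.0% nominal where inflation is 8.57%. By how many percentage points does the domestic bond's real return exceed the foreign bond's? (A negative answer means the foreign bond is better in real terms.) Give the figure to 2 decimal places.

The domestic bond real return: 1.1486/1.0645 − 1 = 7.900%.
The foreign bond real return: 1.060/1.0857 − 1 = -2.367%.
Difference: 7.900 − (-2.367) = 10.267 pp.

10.27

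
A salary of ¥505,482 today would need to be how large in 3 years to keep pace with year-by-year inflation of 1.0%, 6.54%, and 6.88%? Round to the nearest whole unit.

¥581,348

Cumulative price-level factor: 1.010 × 1.0654 × 1.0688 = 1.1500865152.
The nominal amount required is ¥505,482 scaled up by that factor.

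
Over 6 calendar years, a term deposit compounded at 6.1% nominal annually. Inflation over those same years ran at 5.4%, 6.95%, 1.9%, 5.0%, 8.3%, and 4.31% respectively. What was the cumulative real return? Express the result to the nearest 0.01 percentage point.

Cumulative inflation factor: 1.054 × 1.0695 × 1.019 × 1.050 × 1.083 × 1.0431 ≈ 1.36251.
Nominal growth factor: 1.42657. Real growth factor = 1.42657 / 1.36251 ≈ 1.04702.
Total real return ≈ 4.7015%.

4.70%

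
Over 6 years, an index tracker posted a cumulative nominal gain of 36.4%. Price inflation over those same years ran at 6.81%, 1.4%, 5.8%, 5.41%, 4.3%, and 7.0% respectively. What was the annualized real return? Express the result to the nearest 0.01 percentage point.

0.20%

Cumulative inflation factor: 1.0681 × 1.014 × 1.058 × 1.0541 × 1.043 × 1.070 ≈ 1.34799.
Nominal growth factor: 1.36400. Real growth factor = 1.36400 / 1.34799 ≈ 1.01188.
Annualized: 1.01188^(1/6) − 1 ≈ 0.00197.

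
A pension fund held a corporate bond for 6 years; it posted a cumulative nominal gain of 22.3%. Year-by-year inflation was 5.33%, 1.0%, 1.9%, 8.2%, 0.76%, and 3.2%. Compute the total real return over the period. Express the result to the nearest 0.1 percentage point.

0.3%

Cumulative inflation factor: 1.0533 × 1.010 × 1.019 × 1.082 × 1.0076 × 1.032 ≈ 1.21967.
Nominal growth factor: 1.22300. Real growth factor = 1.22300 / 1.21967 ≈ 1.00273.
Total real return ≈ 0.2729%.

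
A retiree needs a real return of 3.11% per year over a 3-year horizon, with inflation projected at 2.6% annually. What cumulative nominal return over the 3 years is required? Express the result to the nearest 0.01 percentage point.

Required annual nominal rate: (1+3.11%)(1+2.6%) − 1 = 5.79086%.
Cumulative over 3 years: (1 + 0.0579086)^3 − 1 ≈ 0.18398.

18.40%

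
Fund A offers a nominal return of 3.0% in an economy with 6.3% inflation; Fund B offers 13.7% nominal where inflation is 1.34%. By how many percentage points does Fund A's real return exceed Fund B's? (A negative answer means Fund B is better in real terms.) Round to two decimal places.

-15.30

Fund A real return: 1.030/1.063 − 1 = -3.104%.
Fund B real return: 1.137/1.0134 − 1 = 12.197%.
Difference: -3.104 − 12.197 = -15.301 pp.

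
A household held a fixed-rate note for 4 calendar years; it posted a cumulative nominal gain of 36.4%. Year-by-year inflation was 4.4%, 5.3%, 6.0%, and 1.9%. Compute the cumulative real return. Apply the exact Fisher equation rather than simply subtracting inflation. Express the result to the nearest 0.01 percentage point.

14.87%

Cumulative inflation factor: 1.044 × 1.053 × 1.060 × 1.019 ≈ 1.18743.
Nominal growth factor: 1.36400. Real growth factor = 1.36400 / 1.18743 ≈ 1.14870.
Total real return ≈ 14.8697%.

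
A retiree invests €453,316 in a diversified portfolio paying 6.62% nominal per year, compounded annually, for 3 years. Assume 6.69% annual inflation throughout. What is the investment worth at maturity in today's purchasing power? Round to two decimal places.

Nominal value at maturity: €453,316 × (1 + 6.62%)^3 ≈ €549,435.96.
Price-level factor over 3 years: (1 + 6.69%)^3 ≈ 1.2144262483.
Dividing the nominal maturity value by the price-level factor gives the value in today's money.

€452,424.31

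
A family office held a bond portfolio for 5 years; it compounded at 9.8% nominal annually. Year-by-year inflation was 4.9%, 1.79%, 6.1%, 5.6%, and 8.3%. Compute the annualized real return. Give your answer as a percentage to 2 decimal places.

Cumulative inflation factor: 1.049 × 1.0179 × 1.061 × 1.056 × 1.083 ≈ 1.29565.
Nominal growth factor: 1.59592. Real growth factor = 1.59592 / 1.29565 ≈ 1.23175.
Annualized: 1.23175^(1/5) − 1 ≈ 0.04257.

4.26%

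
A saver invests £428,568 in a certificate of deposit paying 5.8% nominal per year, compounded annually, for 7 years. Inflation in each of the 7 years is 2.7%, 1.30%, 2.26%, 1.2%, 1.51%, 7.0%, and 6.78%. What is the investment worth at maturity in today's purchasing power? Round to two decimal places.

£509,296.51

Nominal value at maturity: £428,568 × (1 + 5.8%)^7 ≈ £635,944.79.
Price-level factor over 7 years: 1.027 × 1.0130 × 1.0226 × 1.012 × 1.0151 × 1.070 × 1.0678 ≈ 1.2486729734.
Dividing the nominal maturity value by the price-level factor gives the value in today's money.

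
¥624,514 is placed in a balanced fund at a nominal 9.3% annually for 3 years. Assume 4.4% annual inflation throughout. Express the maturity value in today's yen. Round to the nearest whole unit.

Nominal value at maturity: ¥624,514 × (1 + 9.3%)^3 ≈ ¥815,460.
Price-level factor over 3 years: (1 + 4.4%)^3 = 1.137893184.
The maturity value deflated by that factor is the answer in today's purchasing power.

¥716,640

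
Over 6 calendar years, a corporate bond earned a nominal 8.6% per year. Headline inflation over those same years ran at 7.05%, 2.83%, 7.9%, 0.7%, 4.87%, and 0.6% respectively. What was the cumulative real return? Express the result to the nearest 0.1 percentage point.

Cumulative inflation factor: 1.0705 × 1.0283 × 1.079 × 1.007 × 1.0487 × 1.006 ≈ 1.26185.
Nominal growth factor: 1.64051. Real growth factor = 1.64051 / 1.26185 ≈ 1.30009.
Total real return ≈ 30.0087%.

30.0%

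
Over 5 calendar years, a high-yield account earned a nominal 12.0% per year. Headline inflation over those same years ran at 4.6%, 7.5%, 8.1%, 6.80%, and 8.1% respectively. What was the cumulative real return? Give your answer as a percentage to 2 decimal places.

Cumulative inflation factor: 1.046 × 1.075 × 1.081 × 1.0680 × 1.081 ≈ 1.40334.
Nominal growth factor: 1.76234. Real growth factor = 1.76234 / 1.40334 ≈ 1.25582.
Total real return ≈ 25.5820%.

25.58%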